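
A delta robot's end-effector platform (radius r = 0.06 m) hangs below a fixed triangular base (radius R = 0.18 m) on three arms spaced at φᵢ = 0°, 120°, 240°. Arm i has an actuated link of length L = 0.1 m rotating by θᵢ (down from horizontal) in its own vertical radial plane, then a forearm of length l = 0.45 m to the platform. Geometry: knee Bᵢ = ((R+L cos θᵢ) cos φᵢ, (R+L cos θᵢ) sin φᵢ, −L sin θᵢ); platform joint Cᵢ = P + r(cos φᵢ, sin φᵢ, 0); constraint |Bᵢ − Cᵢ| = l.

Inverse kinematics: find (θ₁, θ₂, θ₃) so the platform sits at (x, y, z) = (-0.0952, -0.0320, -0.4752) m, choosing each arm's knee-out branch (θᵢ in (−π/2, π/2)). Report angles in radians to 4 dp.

φ1=0.0° → target in arm frame (-0.0952, -0.0320)
  e−x'=0.2152;  (l²−L²−(e−x')²−y'²−z²)/2L = -0.4033
  √(A²+B²)=0.5217;  θ1 = -1.1456+2.4544 ≈ 1.3088
arm 2 (φ=120.0°): x'=0.0199, y'=0.0984
  e−x'=0.1001;  (l²−L²−(e−x')²−y'²−z²)/2L = -0.2651
  θ2 = atan2(B,A) + arccos(C/0.4856) = 0.7852
arm 3 (φ=240.0°): x'=0.0753, y'=-0.0664
  e−x'=0.0447;  (l²−L²−(e−x')²−y'²−z²)/2L = -0.1986
  √(A²+B²)=0.4773;  θ3 = -1.4770+2.0000 ≈ 0.5230

θ₁ = 1.3088, θ₂ = 0.7852, θ₃ = 0.5230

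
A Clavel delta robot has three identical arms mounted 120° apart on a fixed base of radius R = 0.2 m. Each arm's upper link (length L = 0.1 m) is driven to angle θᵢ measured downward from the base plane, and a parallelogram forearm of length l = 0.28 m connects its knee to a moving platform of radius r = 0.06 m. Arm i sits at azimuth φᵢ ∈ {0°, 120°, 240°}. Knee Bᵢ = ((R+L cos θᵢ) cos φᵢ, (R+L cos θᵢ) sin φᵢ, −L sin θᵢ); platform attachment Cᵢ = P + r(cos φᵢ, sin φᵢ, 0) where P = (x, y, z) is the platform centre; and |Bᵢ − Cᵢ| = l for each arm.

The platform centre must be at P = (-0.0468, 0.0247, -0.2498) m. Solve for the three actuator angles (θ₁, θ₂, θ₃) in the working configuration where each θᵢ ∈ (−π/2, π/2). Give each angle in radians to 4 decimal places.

rotate P by −φ1: (-0.0468, 0.0247, -0.2498)
  A=0.1868, B=-0.2498, C=(l²−L²−A²−y'²−z²)/(2L)=-0.1475
  √(A²+B²)=0.3119;  θ1 = -0.9287+2.0634 ≈ 1.1347
φ2=120.0° → target in arm frame (0.0448, 0.0282)
  A=0.0952, B=-0.2498, C=(l²−L²−A²−y'²−z²)/(2L)=-0.0193
  γ=atan2(-0.2498,0.0952)=-1.2067;  ψ=arccos(-0.0722)=1.6430;  θ2=γ+ψ≈0.4364
rotate P by −φ3: (0.0020, -0.0529, -0.2498)
  e−x'=0.1380;  (l²−L²−(e−x')²−y'²−z²)/2L = -0.0792
  √(A²+B²)=0.2854;  θ3 = -1.0661+1.8520 ≈ 0.7859

θ₁ = 1.1347, θ₂ = 0.4364, θ₃ = 0.7859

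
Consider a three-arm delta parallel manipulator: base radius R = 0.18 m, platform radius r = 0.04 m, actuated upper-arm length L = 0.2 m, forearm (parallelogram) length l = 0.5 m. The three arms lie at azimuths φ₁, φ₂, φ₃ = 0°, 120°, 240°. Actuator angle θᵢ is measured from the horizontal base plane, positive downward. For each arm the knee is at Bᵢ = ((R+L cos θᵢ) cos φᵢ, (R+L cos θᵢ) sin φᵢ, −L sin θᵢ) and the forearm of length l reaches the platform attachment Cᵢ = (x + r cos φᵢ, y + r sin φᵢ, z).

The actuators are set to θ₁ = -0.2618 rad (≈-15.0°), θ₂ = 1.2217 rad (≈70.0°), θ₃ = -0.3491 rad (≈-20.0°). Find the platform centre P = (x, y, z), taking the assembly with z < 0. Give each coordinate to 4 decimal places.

arm 1 at φ=0.0°: ρ1 = 0.3332;  centre 1 = (0.3332, 0.0000, 0.0518)
centre 2 = (0.2084·cos120.0°, 0.2084·sin120.0°, -0.1879) = (-0.1042, 0.1805, -0.1879)
arm 3 at φ=240.0°: ρ3 = 0.3279;  centre 3 = (-0.1640, -0.2840, 0.0684)
|centre ₂|²−|centre ₁|² = -0.0349;  |centre ₃|²−|centre ₁|² = -0.0015
[-0.8748 0.3610 -0.4794]·P = -0.0349;  [-0.9943 -0.5680 0.0333]·P = -0.0015
det = 0.8558;  x = 0.0238+-0.3041z,  y = -0.0391+0.5910z
into |P−centre ₁|² = l²: 1.4418z² + 0.0385z + -0.1501 = 0;  Δ = 0.8670;  z = -0.3362 or 0.3096 → z<0 root = -0.3362
x = 0.1261, y = -0.2378

(0.1261, -0.2378, -0.3362)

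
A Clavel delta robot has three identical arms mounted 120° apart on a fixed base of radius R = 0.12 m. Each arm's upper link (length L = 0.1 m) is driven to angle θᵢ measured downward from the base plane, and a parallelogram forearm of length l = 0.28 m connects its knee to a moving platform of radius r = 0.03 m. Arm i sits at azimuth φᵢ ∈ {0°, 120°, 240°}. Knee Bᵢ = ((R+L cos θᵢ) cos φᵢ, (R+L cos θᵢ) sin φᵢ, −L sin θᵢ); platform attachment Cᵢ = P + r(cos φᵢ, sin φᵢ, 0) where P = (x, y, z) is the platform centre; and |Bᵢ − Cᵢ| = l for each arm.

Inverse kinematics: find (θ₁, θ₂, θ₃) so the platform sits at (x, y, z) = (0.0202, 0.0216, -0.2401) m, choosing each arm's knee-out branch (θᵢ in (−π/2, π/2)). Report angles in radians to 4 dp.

θ₁ = 0.1745, θ₂ = 0.2612, θ₃ = 0.5231

rotate P by −φ1: (0.0202, 0.0216, -0.2401)
  e−x'=0.0698;  (l²−L²−(e−x')²−y'²−z²)/2L = 0.0271
  θ1 = atan2(B,A) + arccos(C/0.2500) = 0.1745
arm 2 (φ=120.0°): x'=0.0086, y'=-0.0283
  A cos θ + B sin θ = C:  0.0814·cos θ + -0.2401·sin θ = 0.0166
  √(A²+B²)=0.2535;  θ2 = -1.2440+1.5051 ≈ 0.2612
φ3=240.0° → target in arm frame (-0.0288, 0.0067)
  A=0.1188, B=-0.2401, C=(l²−L²−A²−y'²−z²)/(2L)=-0.0170
  θ3 = atan2(B,A) + arccos(C/0.2679) = 0.5231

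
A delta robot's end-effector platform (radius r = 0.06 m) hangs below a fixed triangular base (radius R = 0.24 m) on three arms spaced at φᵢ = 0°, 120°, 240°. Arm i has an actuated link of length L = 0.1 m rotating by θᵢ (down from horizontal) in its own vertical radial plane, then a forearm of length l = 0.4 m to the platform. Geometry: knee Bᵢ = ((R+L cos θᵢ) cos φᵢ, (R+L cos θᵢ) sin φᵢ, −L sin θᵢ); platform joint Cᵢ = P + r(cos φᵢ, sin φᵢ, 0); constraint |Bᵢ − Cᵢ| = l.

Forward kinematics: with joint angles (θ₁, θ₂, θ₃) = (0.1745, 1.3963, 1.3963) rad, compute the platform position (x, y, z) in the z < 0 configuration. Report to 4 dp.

φ1=0.0°: virtual centre (0.2785, 0.0000, -0.0174), radius l
φ2=120.0°: virtual centre (-0.0987, 0.1709, -0.0985), radius l
S3 = (0.1974·cos240.0°, 0.1974·sin240.0°, -0.0985) = (-0.0987, -0.1709, -0.0985)
subtract pairs → two planes through P
plane₁₂: -0.7543x+0.3418y+-0.1622z = -0.0292
Cramer: x(z) = 0.0387-0.2151z;  y(z) = 0.0000+0.0000z
sphere 1 gives Az²+Bz+C=0 with A=1.0463, B=0.1379, C=-0.1022;  B²−4AC=0.4468;  roots -0.3853, 0.2535;  negative root z = -0.3853
x = 0.1216, y = 0.0000

(0.1216, 0.0000, -0.3853)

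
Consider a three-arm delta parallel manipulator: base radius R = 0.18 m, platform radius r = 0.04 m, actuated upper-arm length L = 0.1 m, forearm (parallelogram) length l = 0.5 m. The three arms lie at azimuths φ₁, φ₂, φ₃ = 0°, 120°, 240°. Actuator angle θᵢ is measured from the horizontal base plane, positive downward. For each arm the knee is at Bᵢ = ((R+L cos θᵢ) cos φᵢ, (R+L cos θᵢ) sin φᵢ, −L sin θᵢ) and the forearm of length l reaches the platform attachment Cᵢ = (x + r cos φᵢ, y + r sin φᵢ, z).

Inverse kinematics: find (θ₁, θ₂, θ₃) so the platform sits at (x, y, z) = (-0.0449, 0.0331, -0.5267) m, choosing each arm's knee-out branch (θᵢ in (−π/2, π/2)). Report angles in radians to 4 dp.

rotate P by −φ1: (-0.0449, 0.0331, -0.5267)
  e−x'=0.1849;  (l²−L²−(e−x')²−y'²−z²)/2L = -0.3635
  θ1 = atan2(B,A) + arccos(C/0.5582) = 1.0467
arm 2 (φ=120.0°): x'=0.0511, y'=0.0223
  A=0.0889, B=-0.5267, C=(l²−L²−A²−y'²−z²)/(2L)=-0.2291
  θ2 = atan2(B,A) + arccos(C/0.5341) = 0.6104
rotate P by −φ3: (-0.0062, -0.0554, -0.5267)
  A=0.1462, B=-0.5267, C=(l²−L²−A²−y'²−z²)/(2L)=-0.3093
  γ=atan2(-0.5267,0.1462)=-1.3000;  ψ=arccos(-0.5659)=2.1723;  θ3=γ+ψ≈0.8723

θ₁ = 1.0467, θ₂ = 0.6104, θ₃ = 0.8723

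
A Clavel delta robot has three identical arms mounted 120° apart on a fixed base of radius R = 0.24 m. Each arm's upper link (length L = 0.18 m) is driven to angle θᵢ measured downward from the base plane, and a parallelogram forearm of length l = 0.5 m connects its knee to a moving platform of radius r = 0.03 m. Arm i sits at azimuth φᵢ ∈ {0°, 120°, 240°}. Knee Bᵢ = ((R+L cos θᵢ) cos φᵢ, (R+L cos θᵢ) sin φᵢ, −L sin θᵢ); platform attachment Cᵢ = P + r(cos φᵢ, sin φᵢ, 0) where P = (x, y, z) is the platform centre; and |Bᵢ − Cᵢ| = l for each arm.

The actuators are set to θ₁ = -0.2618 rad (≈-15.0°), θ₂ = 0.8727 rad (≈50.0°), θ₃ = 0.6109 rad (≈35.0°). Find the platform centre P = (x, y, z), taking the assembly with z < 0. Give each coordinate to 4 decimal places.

(0.1327, -0.0373, -0.3841)

φ1=0.0°: virtual centre (0.3839, 0.0000, 0.0466), radius l
arm 2 at φ=120.0°: (R−r)+L cos θ2 = 0.3257;  centre 2 = (-0.1628, 0.2821, -0.1379)
centre 3 = (0.3574·cos240.0°, 0.3574·sin240.0°, -0.1032) = (-0.1787, -0.3096, -0.1032)
eliminate P² terms by subtracting sphere 1 from 2 and 3
linear system: -1.0934x+0.5641y = -0.0244−-0.3690z; -1.1252x+-0.6191y = -0.0111−-0.2997z
det = 1.3117;  x = 0.0163+-0.3030z,  y = -0.0117+0.0667z
quadratic in z: (1.0963)z²+(0.1280)z+(-0.1126)=0, √Δ=0.7142 → z ∈ {-0.3841, 0.2674}; z = -0.3841 (taking z<0)
x = 0.1327, y = -0.0373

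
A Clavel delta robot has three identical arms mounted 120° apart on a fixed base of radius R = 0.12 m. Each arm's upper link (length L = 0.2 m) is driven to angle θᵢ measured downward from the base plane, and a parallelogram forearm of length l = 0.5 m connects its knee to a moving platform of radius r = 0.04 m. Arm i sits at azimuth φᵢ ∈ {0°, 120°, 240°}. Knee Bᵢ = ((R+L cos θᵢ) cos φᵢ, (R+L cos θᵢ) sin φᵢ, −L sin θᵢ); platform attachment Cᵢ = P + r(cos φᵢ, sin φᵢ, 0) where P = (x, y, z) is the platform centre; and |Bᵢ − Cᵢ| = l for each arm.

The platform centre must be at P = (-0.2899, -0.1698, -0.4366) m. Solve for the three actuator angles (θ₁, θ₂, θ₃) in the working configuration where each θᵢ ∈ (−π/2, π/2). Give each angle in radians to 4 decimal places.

rotate P by −φ1: (-0.2899, -0.1698, -0.4366)
  A=0.3699, B=-0.4366, C=(l²−L²−A²−y'²−z²)/(2L)=-0.3657
  √(A²+B²)=0.5722;  θ1 = -0.8679+2.2641 ≈ 1.3962
rotate P by −φ2: (-0.0021, 0.3360, -0.4366)
  A cos θ + B sin θ = C:  0.0821·cos θ + -0.4366·sin θ = -0.2506
  γ=atan2(-0.4366,0.0821)=-1.3849;  ψ=arccos(-0.5640)=2.1701;  θ2=γ+ψ≈0.7851
arm 3 (φ=240.0°): x'=0.2920, y'=-0.1662
  A cos θ + B sin θ = C:  -0.2120·cos θ + -0.4366·sin θ = -0.1329
  γ=atan2(-0.4366,-0.2120)=-2.0228;  ψ=arccos(-0.2739)=1.8482;  θ3=γ+ψ≈-0.1746

θ₁ = 1.3962, θ₂ = 0.7851, θ₃ = -0.1746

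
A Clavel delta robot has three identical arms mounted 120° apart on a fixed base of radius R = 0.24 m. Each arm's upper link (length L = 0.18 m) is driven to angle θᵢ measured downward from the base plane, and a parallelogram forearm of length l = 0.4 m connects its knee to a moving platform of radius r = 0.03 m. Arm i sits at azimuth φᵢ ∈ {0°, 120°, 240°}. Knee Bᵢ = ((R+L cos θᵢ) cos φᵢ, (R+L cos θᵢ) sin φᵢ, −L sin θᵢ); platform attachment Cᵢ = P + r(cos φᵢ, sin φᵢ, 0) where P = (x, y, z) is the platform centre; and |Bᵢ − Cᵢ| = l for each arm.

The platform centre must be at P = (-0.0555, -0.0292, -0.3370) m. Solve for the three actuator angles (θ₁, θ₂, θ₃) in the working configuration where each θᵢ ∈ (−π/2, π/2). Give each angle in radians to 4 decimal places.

arm 1 (φ=0.0°): x'=-0.0555, y'=-0.0292
  e−x'=0.2655;  (l²−L²−(e−x')²−y'²−z²)/2L = -0.1592
  θ1 = atan2(B,A) + arccos(C/0.4290) = 1.0474
φ2=120.0° → target in arm frame (0.0025, 0.0627)
  e−x'=0.2075;  (l²−L²−(e−x')²−y'²−z²)/2L = -0.0916
  √(A²+B²)=0.3958;  θ2 = -1.0188+1.8043 ≈ 0.7855
rotate P by −φ3: (0.0530, -0.0335, -0.3370)
  A=0.1570, B=-0.3370, C=(l²−L²−A²−y'²−z²)/(2L)=-0.0326
  γ=atan2(-0.3370,0.1570)=-1.1349;  ψ=arccos(-0.0876)=1.6585;  θ3=γ+ψ≈0.5236

θ₁ = 1.0474, θ₂ = 0.7855, θ₃ = 0.5236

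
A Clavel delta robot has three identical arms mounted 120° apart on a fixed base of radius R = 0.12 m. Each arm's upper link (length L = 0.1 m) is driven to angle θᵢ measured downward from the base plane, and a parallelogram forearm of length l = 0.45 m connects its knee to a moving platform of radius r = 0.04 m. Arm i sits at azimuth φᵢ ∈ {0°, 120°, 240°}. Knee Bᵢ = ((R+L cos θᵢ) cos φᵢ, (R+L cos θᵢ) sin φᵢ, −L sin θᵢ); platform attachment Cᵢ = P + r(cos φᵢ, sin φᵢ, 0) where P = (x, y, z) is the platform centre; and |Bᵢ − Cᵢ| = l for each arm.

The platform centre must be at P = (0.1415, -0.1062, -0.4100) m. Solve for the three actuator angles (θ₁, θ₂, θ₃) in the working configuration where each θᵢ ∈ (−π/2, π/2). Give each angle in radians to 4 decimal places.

θ₁ = -0.2618, θ₂ = 0.9600, θ₃ = 0.2623

arm 1 (φ=0.0°): x'=0.1415, y'=-0.1062
  e−x'=-0.0615;  (l²−L²−(e−x')²−y'²−z²)/2L = 0.0467
  γ=atan2(-0.4100,-0.0615)=-1.7197;  ψ=arccos(0.1126)=1.4579;  θ1=γ+ψ≈-0.2618
arm 2 (φ=120.0°): x'=-0.1627, y'=-0.0694
  A cos θ + B sin θ = C:  0.2427·cos θ + -0.4100·sin θ = -0.1967
  γ=atan2(-0.4100,0.2427)=-1.0363;  ψ=arccos(-0.4128)=1.9963;  θ2=γ+ψ≈0.9600
φ3=240.0° → target in arm frame (0.0212, 0.1756)
  A cos θ + B sin θ = C:  0.0588·cos θ + -0.4100·sin θ = -0.0495
  √(A²+B²)=0.4142;  θ3 = -1.4284+1.6907 ≈ 0.2623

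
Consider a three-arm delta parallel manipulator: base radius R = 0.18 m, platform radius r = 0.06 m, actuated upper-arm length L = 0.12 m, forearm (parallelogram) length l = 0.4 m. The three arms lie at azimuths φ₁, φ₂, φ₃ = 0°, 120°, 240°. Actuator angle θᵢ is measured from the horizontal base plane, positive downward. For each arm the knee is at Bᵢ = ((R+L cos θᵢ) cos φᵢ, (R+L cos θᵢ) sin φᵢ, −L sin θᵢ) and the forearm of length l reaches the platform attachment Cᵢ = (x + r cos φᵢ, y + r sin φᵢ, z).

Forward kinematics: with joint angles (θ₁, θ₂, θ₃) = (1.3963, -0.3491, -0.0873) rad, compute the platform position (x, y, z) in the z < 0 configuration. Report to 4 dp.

arm 1 at φ=0.0°: (R−r)+L cos θ1 = 0.1408;  O1 = (0.1408, 0.0000, -0.1182)
arm 2 at φ=120.0°: (R−r)+L cos θ2 = 0.2328;  O2 = (-0.1164, 0.2016, 0.0410)
O3 = (0.2395·cos240.0°, 0.2395·sin240.0°, 0.0105) = (-0.1198, -0.2075, 0.0105)
subtract pairs → two planes through P
[-0.5144 0.4032 0.3184]·P = 0.0221;  [-0.5212 -0.4149 0.2573]·P = 0.0237
det = 0.4236;  x = -0.0442+0.5568z,  y = -0.0016+-0.0794z
sphere 1 gives Az²+Bz+C=0 with A=1.3163, B=0.0306, C=-0.1118;  B²−4AC=0.5897;  roots -0.3033, 0.2801;  negative root z = -0.3033
x = -0.2130, y = 0.0225

(-0.2130, 0.0225, -0.3033)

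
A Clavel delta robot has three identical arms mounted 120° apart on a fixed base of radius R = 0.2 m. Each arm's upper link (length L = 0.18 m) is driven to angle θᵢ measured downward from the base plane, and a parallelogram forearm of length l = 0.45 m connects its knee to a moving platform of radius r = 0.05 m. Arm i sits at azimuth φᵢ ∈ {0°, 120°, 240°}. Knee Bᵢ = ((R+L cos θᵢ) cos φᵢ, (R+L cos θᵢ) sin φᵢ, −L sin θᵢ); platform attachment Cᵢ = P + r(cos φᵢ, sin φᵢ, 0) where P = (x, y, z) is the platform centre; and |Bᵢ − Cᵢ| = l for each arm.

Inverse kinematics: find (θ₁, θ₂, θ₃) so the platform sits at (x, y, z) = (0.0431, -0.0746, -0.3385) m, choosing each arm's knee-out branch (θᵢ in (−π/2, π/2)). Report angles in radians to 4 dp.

rotate P by −φ1: (0.0431, -0.0746, -0.3385)
  A cos θ + B sin θ = C:  0.1069·cos θ + -0.3385·sin θ = 0.1070
  γ=atan2(-0.3385,0.1069)=-1.2649;  ψ=arccos(0.3015)=1.2646;  θ1=γ+ψ≈-0.0003
arm 2 (φ=120.0°): x'=-0.0862, y'=0.0000
  e−x'=0.2362;  (l²−L²−(e−x')²−y'²−z²)/2L = -0.0007
  √(A²+B²)=0.4127;  θ2 = -0.9616+1.5725 ≈ 0.6108
rotate P by −φ3: (0.0431, 0.0746, -0.3385)
  A=0.1069, B=-0.3385, C=(l²−L²−A²−y'²−z²)/(2L)=0.1070
  γ=atan2(-0.3385,0.1069)=-1.2648;  ψ=arccos(0.3013)=1.2647;  θ3=γ+ψ≈-0.0001

θ₁ = -0.0003, θ₂ = 0.6108, θ₃ = -0.0001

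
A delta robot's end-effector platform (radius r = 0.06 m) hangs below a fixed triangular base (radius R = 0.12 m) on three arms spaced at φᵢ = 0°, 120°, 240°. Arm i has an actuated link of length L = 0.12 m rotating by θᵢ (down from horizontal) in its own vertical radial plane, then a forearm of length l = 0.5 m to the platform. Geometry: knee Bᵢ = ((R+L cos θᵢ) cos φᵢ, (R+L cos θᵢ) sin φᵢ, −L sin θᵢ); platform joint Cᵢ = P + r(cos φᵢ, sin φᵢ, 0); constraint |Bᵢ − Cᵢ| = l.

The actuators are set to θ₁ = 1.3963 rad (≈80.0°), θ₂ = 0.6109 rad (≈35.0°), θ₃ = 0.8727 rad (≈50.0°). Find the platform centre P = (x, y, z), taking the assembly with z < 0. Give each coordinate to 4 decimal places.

(-0.1585, 0.0485, -0.5545)

S1 = (0.0808·cos0.0°, 0.0808·sin0.0°, -0.1182) = (0.0808, 0.0000, -0.1182)
S2 = (0.1583·cos120.0°, 0.1583·sin120.0°, -0.0688) = (-0.0791, 0.1371, -0.0688)
S3 = (0.1371·cos240.0°, 0.1371·sin240.0°, -0.0919) = (-0.0686, -0.1188, -0.0919)
|S₂|²−|S₁|² = 0.0093;  |S₃|²−|S₁|² = 0.0068
linear system: -0.3200x+0.2742y = 0.0093−0.0987z; -0.2988x+-0.2375y = 0.0068−0.0525z
Cramer: x(z) = -0.0257+0.2396z;  y(z) = 0.0039-0.0804z
sphere 1 gives Az²+Bz+C=0 with A=1.0639, B=0.1847, C=-0.2247;  B²−4AC=0.9902;  roots -0.5545, 0.3809;  negative root z = -0.5545
x = -0.1585, y = 0.0485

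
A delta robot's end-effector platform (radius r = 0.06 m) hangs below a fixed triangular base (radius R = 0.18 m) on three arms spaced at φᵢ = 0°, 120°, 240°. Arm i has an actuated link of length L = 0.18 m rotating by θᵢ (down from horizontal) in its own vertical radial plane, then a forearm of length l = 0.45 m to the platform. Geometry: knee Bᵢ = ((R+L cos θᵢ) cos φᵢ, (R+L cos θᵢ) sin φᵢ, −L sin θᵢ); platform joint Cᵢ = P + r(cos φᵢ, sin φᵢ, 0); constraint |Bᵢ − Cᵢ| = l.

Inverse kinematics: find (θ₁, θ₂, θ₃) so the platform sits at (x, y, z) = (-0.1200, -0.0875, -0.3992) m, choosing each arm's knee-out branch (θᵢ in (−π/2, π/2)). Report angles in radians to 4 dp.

θ₁ = 0.8724, θ₂ = 0.5235, θ₃ = -0.0873

rotate P by −φ1: (-0.1200, -0.0875, -0.3992)
  A cos θ + B sin θ = C:  0.2400·cos θ + -0.3992·sin θ = -0.1514
  √(A²+B²)=0.4658;  θ1 = -1.0295+1.9019 ≈ 0.8724
rotate P by −φ2: (-0.0158, 0.1477, -0.3992)
  e−x'=0.1358;  (l²−L²−(e−x')²−y'²−z²)/2L = -0.0820
  √(A²+B²)=0.4217;  θ2 = -1.2429+1.7664 ≈ 0.5235
arm 3 (φ=240.0°): x'=0.1358, y'=-0.0602
  A=-0.0158, B=-0.3992, C=(l²−L²−A²−y'²−z²)/(2L)=0.0191
  γ=atan2(-0.3992,-0.0158)=-1.6103;  ψ=arccos(0.0478)=1.5230;  θ3=γ+ψ≈-0.0873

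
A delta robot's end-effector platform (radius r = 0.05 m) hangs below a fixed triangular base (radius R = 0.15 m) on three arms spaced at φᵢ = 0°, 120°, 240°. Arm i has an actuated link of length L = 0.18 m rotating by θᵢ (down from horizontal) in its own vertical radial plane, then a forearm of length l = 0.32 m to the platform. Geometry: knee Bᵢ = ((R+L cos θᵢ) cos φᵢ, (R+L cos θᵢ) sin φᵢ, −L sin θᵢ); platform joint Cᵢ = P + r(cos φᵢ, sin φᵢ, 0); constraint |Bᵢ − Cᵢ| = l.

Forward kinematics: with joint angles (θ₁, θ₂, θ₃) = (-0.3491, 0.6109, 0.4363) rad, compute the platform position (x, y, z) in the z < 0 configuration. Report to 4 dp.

(0.0779, -0.0169, -0.1944)

centre 1 = (0.2691·cos0.0°, 0.2691·sin0.0°, 0.0616) = (0.2691, 0.0000, 0.0616)
arm 2 at φ=120.0°: (R−r)+L cos θ2 = 0.2474;  centre 2 = (-0.1237, 0.2143, -0.1032)
arm 3 at φ=240.0°: (R−r)+L cos θ3 = 0.2631;  centre 3 = (-0.1316, -0.2279, -0.0761)
|centre ₂|²−|centre ₁|² = -0.0043;  |centre ₃|²−|centre ₁|² = -0.0012
[-0.7857 0.4286 -0.3296]·P = -0.0043;  [-0.8014 -0.4558 -0.2753]·P = -0.0012
Cramer: x(z) = 0.0036-0.3823z;  y(z) = -0.0036+0.0683z
sphere 1 gives Az²+Bz+C=0 with A=1.1508, B=0.0794, C=-0.0281;  B²−4AC=0.1355;  roots -0.1944, 0.1254;  negative root z = -0.1944
x = 0.0779, y = -0.0169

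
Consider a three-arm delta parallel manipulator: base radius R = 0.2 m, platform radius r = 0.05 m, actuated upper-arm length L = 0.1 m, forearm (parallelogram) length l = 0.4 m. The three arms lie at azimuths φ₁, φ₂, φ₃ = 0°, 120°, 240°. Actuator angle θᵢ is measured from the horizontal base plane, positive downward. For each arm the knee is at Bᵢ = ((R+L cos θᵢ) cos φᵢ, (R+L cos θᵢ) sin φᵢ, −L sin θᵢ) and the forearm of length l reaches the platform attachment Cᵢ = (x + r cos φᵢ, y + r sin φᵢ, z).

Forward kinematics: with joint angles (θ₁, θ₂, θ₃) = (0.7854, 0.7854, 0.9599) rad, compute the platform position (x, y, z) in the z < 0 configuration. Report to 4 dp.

(0.0104, 0.0180, -0.4105)

centre 1 = (0.2207·cos0.0°, 0.2207·sin0.0°, -0.0707) = (0.2207, 0.0000, -0.0707)
φ2=120.0°: virtual centre (-0.1104, 0.1911, -0.0707), radius l
arm 3 at φ=240.0°: e+L cos θ3 = 0.2074;  centre 3 = (-0.1037, -0.1796, -0.0819)
subtract pairs → two planes through P
[-0.6621 0.3823 0.0000]·P = 0.0000;  [-0.6488 -0.3592 -0.0224]·P = -0.0040
det = 0.4858;  x = 0.0032+-0.0176z,  y = 0.0055+-0.0305z
into |P−centre ₁|² = l²: 1.0012z² + 0.1488z + -0.1076 = 0;  Δ = 0.4532;  z = -0.4105 or 0.2619 → z<0 root = -0.4105
x = 0.0104, y = 0.0180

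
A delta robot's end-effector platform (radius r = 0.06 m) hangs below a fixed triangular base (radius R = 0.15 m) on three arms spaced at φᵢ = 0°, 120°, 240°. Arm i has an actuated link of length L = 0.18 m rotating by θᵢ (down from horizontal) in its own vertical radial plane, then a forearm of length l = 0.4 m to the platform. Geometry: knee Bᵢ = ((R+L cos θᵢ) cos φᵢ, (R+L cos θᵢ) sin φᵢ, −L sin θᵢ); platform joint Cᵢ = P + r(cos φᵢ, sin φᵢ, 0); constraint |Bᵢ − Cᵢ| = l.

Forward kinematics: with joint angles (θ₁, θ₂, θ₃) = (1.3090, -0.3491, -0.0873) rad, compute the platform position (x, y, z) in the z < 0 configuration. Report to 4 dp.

arm 1 at φ=0.0°: ρ1 = 0.1366;  O1 = (0.1366, 0.0000, -0.1739)
arm 2 at φ=120.0°: ρ2 = 0.2591;  O2 = (-0.1296, 0.2244, 0.0616)
φ3=240.0°: virtual centre (-0.1347, -0.2332, 0.0157), radius l
|O₂|²−|O₁|² = 0.0221;  |O₃|²−|O₁|² = 0.0239
plane₁₂: -0.5323x+0.4488y+0.4709z = 0.0221
det = 0.4918;  x = -0.0427+0.7926z,  y = -0.0015+-0.1090z
into |P−O₁|² = l²: 1.6401z² + 0.0638z + -0.0976 = 0;  Δ = 0.6445;  z = -0.2642 or 0.2253 → z<0 root = -0.2642
x = -0.2521, y = 0.0273

(-0.2521, 0.0273, -0.2642)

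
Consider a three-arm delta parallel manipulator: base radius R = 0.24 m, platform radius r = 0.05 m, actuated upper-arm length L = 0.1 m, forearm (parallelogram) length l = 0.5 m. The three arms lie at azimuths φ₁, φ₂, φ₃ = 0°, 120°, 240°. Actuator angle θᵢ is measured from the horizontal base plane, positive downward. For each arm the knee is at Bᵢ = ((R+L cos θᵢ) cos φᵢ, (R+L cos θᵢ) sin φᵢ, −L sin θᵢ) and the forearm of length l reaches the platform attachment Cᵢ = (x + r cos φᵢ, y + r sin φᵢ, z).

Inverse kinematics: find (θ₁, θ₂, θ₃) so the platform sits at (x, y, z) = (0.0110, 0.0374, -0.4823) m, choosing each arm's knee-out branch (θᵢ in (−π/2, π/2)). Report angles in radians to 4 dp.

θ₁ = 0.6114, θ₂ = 0.5240, θ₃ = 0.8730

φ1=0.0° → target in arm frame (0.0110, 0.0374)
  A cos θ + B sin θ = C:  0.1790·cos θ + -0.4823·sin θ = -0.1303
  √(A²+B²)=0.5144;  θ1 = -1.2154+1.8268 ≈ 0.6114
φ2=120.0° → target in arm frame (0.0269, -0.0282)
  A=0.1631, B=-0.4823, C=(l²−L²−A²−y'²−z²)/(2L)=-0.1001
  γ=atan2(-0.4823,0.1631)=-1.2447;  ψ=arccos(-0.1966)=1.7686;  θ2=γ+ψ≈0.5240
arm 3 (φ=240.0°): x'=-0.0379, y'=-0.0092
  A=0.2279, B=-0.4823, C=(l²−L²−A²−y'²−z²)/(2L)=-0.2232
  θ3 = atan2(B,A) + arccos(C/0.5334) = 0.8730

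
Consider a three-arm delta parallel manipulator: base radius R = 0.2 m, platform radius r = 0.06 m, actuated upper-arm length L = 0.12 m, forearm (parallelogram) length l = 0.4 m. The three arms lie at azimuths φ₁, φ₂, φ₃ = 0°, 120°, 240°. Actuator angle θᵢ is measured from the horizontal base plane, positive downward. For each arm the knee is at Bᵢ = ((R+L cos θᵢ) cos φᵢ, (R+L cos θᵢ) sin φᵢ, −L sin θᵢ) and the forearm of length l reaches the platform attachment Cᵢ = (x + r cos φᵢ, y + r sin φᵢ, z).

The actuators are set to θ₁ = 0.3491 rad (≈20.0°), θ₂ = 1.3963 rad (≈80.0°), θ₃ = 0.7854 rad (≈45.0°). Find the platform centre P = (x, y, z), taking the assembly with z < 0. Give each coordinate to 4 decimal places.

(0.0998, -0.0766, -0.4026)

φ1=0.0°: virtual centre (0.2528, 0.0000, -0.0410), radius l
φ2=120.0°: virtual centre (-0.0804, 0.1393, -0.1182), radius l
O3 = (0.2249·cos240.0°, 0.2249·sin240.0°, -0.0849) = (-0.1124, -0.1947, -0.0849)
|O₂|²−|O₁|² = -0.0257;  |O₃|²−|O₁|² = -0.0078
linear system: -0.6664x+0.2786y = -0.0257−-0.1543z; -0.7304x+-0.3895y = -0.0078−-0.0876z
Cramer: x(z) = 0.0264-0.1825z;  y(z) = -0.0294+0.1173z
into |P−O₁|² = l²: 1.0470z² + 0.1578z + -0.1062 = 0;  Δ = 0.4697;  z = -0.4026 or 0.2519 → z<0 root = -0.4026
x = 0.0998, y = -0.0766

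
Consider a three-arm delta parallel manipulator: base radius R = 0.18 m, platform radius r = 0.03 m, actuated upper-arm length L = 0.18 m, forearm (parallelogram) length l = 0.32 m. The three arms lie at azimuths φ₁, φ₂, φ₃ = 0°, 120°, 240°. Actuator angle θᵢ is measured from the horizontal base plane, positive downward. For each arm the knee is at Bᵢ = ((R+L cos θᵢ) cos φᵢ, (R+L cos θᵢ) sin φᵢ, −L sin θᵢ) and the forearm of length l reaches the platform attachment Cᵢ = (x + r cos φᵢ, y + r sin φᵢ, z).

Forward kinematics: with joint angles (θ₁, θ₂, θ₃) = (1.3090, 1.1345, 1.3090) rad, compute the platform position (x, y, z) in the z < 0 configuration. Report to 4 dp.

φ1=0.0°: virtual centre (0.1966, 0.0000, -0.1739), radius l
φ2=120.0°: virtual centre (-0.1130, 0.1958, -0.1631), radius l
φ3=240.0°: virtual centre (-0.0983, -0.1702, -0.1739), radius l
eliminate P² terms by subtracting sphere 1 from 2 and 3
plane₁₂: -0.6192x+0.3916y+0.0215z = 0.0088
det = 0.4418;  x = -0.0068+0.0165z,  y = 0.0118+-0.0286z
into |P−centre ₁|² = l²: 1.0011z² + 0.3403z + -0.0307 = 0;  Δ = 0.2386;  z = -0.4139 or 0.0740 → z<0 root = -0.4139
x = -0.0137, y = 0.0237

(-0.0137, 0.0237, -0.4139)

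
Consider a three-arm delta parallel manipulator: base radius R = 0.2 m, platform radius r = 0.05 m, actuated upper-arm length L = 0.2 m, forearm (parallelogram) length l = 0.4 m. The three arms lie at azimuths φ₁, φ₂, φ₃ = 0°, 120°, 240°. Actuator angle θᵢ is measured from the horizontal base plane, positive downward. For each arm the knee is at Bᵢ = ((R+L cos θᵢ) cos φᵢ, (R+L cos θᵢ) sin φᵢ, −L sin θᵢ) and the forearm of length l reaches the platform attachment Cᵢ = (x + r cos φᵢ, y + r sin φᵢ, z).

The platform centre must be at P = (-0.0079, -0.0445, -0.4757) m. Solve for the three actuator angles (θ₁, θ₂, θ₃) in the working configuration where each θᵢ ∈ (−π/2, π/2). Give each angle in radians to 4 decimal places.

rotate P by −φ1: (-0.0079, -0.0445, -0.4757)
  A=0.1579, B=-0.4757, C=(l²−L²−A²−y'²−z²)/(2L)=-0.3330
  θ1 = atan2(B,A) + arccos(C/0.5012) = 1.0472
arm 2 (φ=120.0°): x'=-0.0346, y'=0.0291
  e−x'=0.1846;  (l²−L²−(e−x')²−y'²−z²)/2L = -0.3530
  γ=atan2(-0.4757,0.1846)=-1.2006;  ψ=arccos(-0.6919)=2.3348;  θ2=γ+ψ≈1.1342
rotate P by −φ3: (0.0425, 0.0154, -0.4757)
  A cos θ + B sin θ = C:  0.1075·cos θ + -0.4757·sin θ = -0.2952
  γ=atan2(-0.4757,0.1075)=-1.3485;  ψ=arccos(-0.6053)=2.2210;  θ3=γ+ψ≈0.8725

θ₁ = 1.0472, θ₂ = 1.1342, θ₃ = 0.8725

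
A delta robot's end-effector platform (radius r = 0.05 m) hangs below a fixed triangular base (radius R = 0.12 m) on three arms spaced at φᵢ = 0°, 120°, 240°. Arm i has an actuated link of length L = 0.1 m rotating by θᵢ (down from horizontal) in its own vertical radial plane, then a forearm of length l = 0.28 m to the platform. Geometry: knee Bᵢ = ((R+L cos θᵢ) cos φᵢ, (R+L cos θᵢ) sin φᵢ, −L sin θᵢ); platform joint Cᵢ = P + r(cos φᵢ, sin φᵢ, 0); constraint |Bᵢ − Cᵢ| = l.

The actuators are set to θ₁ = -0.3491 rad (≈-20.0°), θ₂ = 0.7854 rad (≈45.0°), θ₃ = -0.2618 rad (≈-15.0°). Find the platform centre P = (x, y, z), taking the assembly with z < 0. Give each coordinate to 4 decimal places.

O1 = (0.1640·cos0.0°, 0.1640·sin0.0°, 0.0342) = (0.1640, 0.0000, 0.0342)
φ2=120.0°: virtual centre (-0.0704, 0.1219, -0.0707), radius l
φ3=240.0°: virtual centre (-0.0833, -0.1443, 0.0259), radius l
|O₂|²−|O₁|² = -0.0033;  |O₃|²−|O₁|² = 0.0004
linear system: -0.4686x+0.2437y = -0.0033−-0.2098z; -0.4945x+-0.2885y = 0.0004−-0.0166z
det = 0.2558;  x = 0.0033+-0.2526z,  y = -0.0070+0.3752z
quadratic in z: (1.2046)z²+(0.0075)z+(-0.0514)=0, √Δ=0.4976 → z ∈ {-0.2097, 0.2034}; z = -0.2097 (taking z<0)
x = 0.0563, y = -0.0856

(0.0563, -0.0856, -0.2097)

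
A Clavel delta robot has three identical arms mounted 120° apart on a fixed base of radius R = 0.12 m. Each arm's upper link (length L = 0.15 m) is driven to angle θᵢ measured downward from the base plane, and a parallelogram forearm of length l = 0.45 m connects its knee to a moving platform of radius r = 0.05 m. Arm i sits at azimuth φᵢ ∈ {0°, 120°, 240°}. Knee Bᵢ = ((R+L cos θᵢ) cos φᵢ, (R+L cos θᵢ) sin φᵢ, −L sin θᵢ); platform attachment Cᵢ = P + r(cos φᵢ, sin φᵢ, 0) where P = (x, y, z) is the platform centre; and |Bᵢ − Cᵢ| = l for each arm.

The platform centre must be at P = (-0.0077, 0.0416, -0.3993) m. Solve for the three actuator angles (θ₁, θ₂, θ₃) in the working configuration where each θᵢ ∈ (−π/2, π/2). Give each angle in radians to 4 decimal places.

θ₁ = 0.0872, θ₂ = -0.0873, θ₃ = 0.1747

arm 1 (φ=0.0°): x'=-0.0077, y'=0.0416
  A=0.0777, B=-0.3993, C=(l²−L²−A²−y'²−z²)/(2L)=0.0426
  θ1 = atan2(B,A) + arccos(C/0.4068) = 0.0872
φ2=120.0° → target in arm frame (0.0399, -0.0141)
  e−x'=0.0301;  (l²−L²−(e−x')²−y'²−z²)/2L = 0.0648
  √(A²+B²)=0.4004;  θ2 = -1.4955+1.4082 ≈ -0.0873
arm 3 (φ=240.0°): x'=-0.0322, y'=-0.0275
  e−x'=0.1022;  (l²−L²−(e−x')²−y'²−z²)/2L = 0.0312
  √(A²+B²)=0.4122;  θ3 = -1.3203+1.4950 ≈ 0.1747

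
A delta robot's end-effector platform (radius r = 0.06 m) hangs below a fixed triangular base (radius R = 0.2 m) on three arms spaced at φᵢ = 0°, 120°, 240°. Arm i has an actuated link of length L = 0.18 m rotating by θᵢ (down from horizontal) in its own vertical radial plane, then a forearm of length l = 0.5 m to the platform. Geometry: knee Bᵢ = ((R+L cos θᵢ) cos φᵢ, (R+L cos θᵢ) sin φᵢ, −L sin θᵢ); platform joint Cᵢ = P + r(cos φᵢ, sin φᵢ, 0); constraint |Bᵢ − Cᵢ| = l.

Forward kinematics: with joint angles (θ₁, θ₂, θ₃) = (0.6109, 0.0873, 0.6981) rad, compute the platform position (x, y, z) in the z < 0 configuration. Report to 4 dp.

S1 = (0.2874·cos0.0°, 0.2874·sin0.0°, -0.1032) = (0.2874, 0.0000, -0.1032)
arm 2 at φ=120.0°: (R−r)+L cos θ2 = 0.3193;  S2 = (-0.1597, 0.2765, -0.0157)
arm 3 at φ=240.0°: (R−r)+L cos θ3 = 0.2779;  S3 = (-0.1389, -0.2407, -0.1157)
subtract pairs → two planes through P
linear system: -0.8942x+0.5531y = 0.0089−0.1751z; -0.8528x+-0.4813y = -0.0027−-0.0249z
det = 0.9020;  x = -0.0031+0.0782z,  y = 0.0111+-0.1902z
into |P−S₁|² = l²: 1.0423z² + 0.1569z + -0.1548 = 0;  Δ = 0.6699;  z = -0.4679 or 0.3174 → z<0 root = -0.4679
x = -0.0397, y = 0.1001

(-0.0397, 0.1001, -0.4679)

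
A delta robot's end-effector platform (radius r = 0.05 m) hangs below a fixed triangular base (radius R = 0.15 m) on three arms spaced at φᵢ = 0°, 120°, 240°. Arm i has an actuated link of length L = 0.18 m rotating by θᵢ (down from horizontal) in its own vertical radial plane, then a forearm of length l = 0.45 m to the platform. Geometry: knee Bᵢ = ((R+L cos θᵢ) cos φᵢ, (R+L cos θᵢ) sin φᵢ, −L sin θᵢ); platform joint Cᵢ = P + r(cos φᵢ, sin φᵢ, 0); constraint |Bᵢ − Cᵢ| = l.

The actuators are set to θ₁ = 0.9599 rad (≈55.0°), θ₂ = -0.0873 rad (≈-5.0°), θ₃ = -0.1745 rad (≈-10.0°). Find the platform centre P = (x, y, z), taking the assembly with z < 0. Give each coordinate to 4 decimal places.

(-0.1975, -0.0113, -0.3518)

arm 1 at φ=0.0°: ρ1 = 0.2032;  O1 = (0.2032, 0.0000, -0.1474)
arm 2 at φ=120.0°: ρ2 = 0.2793;  O2 = (-0.1397, 0.2419, 0.0157)
O3 = (0.2773·cos240.0°, 0.2773·sin240.0°, 0.0313) = (-0.1386, -0.2401, 0.0313)
|O₂|²−|O₁|² = 0.0152;  |O₃|²−|O₁|² = 0.0148
plane₁₂: -0.6858x+0.4838y+0.3263z = 0.0152
det = 0.6601;  x = -0.0219+0.4993z,  y = 0.0004+0.0333z
into |P−O₁|² = l²: 1.2504z² + 0.0701z + -0.1301 = 0;  Δ = 0.6554;  z = -0.3518 or 0.2957 → z<0 root = -0.3518
x = -0.1975, y = -0.0113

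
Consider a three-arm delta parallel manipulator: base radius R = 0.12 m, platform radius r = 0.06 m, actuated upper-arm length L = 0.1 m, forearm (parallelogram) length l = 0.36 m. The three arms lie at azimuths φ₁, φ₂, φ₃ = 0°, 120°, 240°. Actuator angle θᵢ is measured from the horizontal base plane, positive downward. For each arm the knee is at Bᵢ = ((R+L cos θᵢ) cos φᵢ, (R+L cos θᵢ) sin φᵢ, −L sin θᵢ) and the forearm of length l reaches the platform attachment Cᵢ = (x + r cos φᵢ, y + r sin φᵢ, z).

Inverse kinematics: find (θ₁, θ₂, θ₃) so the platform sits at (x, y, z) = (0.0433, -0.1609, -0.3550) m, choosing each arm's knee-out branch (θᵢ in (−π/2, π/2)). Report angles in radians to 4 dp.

φ1=0.0° → target in arm frame (0.0433, -0.1609)
  A cos θ + B sin θ = C:  0.0167·cos θ + -0.3550·sin θ = -0.1630
  γ=atan2(-0.3550,0.0167)=-1.5238;  ψ=arccos(-0.4585)=2.0472;  θ1=γ+ψ≈0.5234
φ2=120.0° → target in arm frame (-0.1610, 0.0430)
  e−x'=0.2210;  (l²−L²−(e−x')²−y'²−z²)/2L = -0.2855
  θ2 = atan2(B,A) + arccos(C/0.4182) = 1.3085
arm 3 (φ=240.0°): x'=0.1177, y'=0.1179
  e−x'=-0.0577;  (l²−L²−(e−x')²−y'²−z²)/2L = -0.1183
  γ=atan2(-0.3550,-0.0577)=-1.7319;  ψ=arccos(-0.3290)=1.9060;  θ3=γ+ψ≈0.1741

θ₁ = 0.5234, θ₂ = 1.3085, θ₃ = 0.1741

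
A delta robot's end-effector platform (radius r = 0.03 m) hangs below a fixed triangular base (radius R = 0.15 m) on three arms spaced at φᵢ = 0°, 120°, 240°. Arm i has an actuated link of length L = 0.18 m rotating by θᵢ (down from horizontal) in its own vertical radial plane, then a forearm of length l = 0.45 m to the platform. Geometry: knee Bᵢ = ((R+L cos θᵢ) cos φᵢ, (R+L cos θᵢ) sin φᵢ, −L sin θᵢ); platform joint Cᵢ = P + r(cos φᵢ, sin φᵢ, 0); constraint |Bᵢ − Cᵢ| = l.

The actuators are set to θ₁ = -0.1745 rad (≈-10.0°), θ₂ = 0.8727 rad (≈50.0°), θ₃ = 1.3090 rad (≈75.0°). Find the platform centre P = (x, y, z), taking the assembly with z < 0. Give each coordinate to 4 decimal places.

(0.2258, 0.0879, -0.4042)

centre 1 = (0.2973·cos0.0°, 0.2973·sin0.0°, 0.0313) = (0.2973, 0.0000, 0.0313)
arm 2 at φ=120.0°: ρ2 = 0.2357;  centre 2 = (-0.1178, 0.2041, -0.1379)
φ3=240.0°: virtual centre (-0.0833, -0.1443, -0.1739), radius l
subtract pairs → two planes through P
[-0.8302 0.4082 -0.3383]·P = -0.0148;  [-0.7611 -0.2885 -0.4102]·P = -0.0314
det = 0.5503;  x = 0.0310+-0.4817z,  y = 0.0269+-0.1510z
into |P−centre ₁|² = l²: 1.2549z² + 0.1859z + -0.1299 = 0;  Δ = 0.6867;  z = -0.4042 or 0.2561 → z<0 root = -0.4042
x = 0.2258, y = 0.0879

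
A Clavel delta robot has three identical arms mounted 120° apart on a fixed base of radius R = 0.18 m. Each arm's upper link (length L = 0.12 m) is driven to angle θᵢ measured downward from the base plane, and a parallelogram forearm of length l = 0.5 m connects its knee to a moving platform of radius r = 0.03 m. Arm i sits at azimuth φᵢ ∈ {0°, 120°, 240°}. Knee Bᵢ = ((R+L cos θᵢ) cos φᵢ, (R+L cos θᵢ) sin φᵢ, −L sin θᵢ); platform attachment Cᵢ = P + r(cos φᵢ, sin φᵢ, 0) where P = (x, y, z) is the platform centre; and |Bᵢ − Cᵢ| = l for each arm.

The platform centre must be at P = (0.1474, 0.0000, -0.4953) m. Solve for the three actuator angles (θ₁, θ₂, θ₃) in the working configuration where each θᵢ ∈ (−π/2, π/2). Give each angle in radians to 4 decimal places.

rotate P by −φ1: (0.1474, 0.0000, -0.4953)
  e−x'=0.0026;  (l²−L²−(e−x')²−y'²−z²)/2L = -0.0405
  γ=atan2(-0.4953,0.0026)=-1.5655;  ψ=arccos(-0.0818)=1.6527;  θ1=γ+ψ≈0.0872
rotate P by −φ2: (-0.0737, -0.1277, -0.4953)
  e−x'=0.2237;  (l²−L²−(e−x')²−y'²−z²)/2L = -0.3169
  γ=atan2(-0.4953,0.2237)=-1.1466;  ψ=arccos(-0.5831)=2.1934;  θ2=γ+ψ≈1.0468
φ3=240.0° → target in arm frame (-0.0737, 0.1277)
  e−x'=0.2237;  (l²−L²−(e−x')²−y'²−z²)/2L = -0.3169
  √(A²+B²)=0.5435;  θ3 = -1.1466+2.1934 ≈ 1.0468

θ₁ = 0.0872, θ₂ = 1.0468, θ₃ = 1.0468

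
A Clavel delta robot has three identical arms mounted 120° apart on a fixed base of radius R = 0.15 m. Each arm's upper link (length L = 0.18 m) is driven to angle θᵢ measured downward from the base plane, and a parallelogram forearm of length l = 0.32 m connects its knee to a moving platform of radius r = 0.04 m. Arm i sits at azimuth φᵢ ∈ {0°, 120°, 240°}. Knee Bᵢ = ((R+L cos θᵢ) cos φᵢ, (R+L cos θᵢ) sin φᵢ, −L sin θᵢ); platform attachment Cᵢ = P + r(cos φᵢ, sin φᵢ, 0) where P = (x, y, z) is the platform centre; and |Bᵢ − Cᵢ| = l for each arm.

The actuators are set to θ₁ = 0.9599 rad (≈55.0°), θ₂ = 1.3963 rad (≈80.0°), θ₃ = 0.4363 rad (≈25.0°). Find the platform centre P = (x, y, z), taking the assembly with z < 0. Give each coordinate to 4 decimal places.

(0.0044, -0.1389, -0.3462)

φ1=0.0°: virtual centre (0.2132, 0.0000, -0.1474), radius l
arm 2 at φ=120.0°: (R−r)+L cos θ2 = 0.1413;  centre 2 = (-0.0706, 0.1223, -0.1773)
arm 3 at φ=240.0°: (R−r)+L cos θ3 = 0.2731;  centre 3 = (-0.1366, -0.2365, -0.0761)
eliminate P² terms by subtracting sphere 1 from 2 and 3
plane₁₂: -0.5677x+0.2447y+-0.0596z = -0.0158
Cramer: x(z) = 0.0097+0.0153z;  y(z) = -0.0422+0.2792z
into |P−centre ₁|² = l²: 1.0782z² + 0.2651z + -0.0375 = 0;  Δ = 0.2318;  z = -0.3462 or 0.1003 → z<0 root = -0.3462
x = 0.0044, y = -0.1389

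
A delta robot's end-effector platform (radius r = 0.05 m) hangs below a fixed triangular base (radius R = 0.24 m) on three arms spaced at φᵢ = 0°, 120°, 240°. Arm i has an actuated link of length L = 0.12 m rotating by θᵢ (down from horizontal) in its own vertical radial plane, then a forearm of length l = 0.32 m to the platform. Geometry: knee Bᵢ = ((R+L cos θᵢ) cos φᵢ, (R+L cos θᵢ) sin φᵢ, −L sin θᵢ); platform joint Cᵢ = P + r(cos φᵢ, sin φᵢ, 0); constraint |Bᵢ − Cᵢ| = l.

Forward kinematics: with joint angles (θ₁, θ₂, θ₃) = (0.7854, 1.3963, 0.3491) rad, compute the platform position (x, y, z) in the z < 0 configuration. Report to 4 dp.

(0.0135, -0.0839, -0.2494)

arm 1 at φ=0.0°: ρ1 = 0.2749;  centre 1 = (0.2749, 0.0000, -0.0849)
arm 2 at φ=120.0°: ρ2 = 0.2108;  centre 2 = (-0.1054, 0.1826, -0.1182)
arm 3 at φ=240.0°: ρ3 = 0.3028;  centre 3 = (-0.1514, -0.2622, -0.0410)
|centre ₂|²−|centre ₁|² = -0.0243;  |centre ₃|²−|centre ₁|² = 0.0106
linear system: -0.7605x+0.3652y = -0.0243−-0.0666z; -0.8525x+-0.5244y = 0.0106−0.0876z
det = 0.7101;  x = 0.0125+-0.0042z,  y = -0.0406+0.1738z
sphere 1 gives Az²+Bz+C=0 with A=1.0302, B=0.1578, C=-0.0247;  B²−4AC=0.1268;  roots -0.2494, 0.0963;  negative root z = -0.2494
x = 0.0135, y = -0.0839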